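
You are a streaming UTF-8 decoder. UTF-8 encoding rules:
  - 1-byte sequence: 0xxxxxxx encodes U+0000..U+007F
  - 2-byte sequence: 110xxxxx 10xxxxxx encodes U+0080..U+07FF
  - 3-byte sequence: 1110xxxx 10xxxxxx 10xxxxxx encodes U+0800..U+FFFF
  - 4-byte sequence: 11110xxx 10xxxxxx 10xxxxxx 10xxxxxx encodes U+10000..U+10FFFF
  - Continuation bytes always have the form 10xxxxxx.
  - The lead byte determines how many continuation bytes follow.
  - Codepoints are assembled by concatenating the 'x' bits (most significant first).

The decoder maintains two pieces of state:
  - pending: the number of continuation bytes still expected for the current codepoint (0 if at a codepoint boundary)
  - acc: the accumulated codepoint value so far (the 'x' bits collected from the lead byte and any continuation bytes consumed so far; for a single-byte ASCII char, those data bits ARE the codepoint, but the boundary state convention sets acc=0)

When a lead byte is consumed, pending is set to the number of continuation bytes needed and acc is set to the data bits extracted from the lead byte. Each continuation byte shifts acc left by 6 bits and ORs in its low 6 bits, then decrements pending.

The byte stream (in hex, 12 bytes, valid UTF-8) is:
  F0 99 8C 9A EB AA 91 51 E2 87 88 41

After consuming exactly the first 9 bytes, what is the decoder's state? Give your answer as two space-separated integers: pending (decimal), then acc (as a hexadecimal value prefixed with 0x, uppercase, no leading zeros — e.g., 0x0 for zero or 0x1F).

Answer: 2 0x2

Derivation:
Byte[0]=F0: 4-byte lead. pending=3, acc=0x0
Byte[1]=99: continuation. acc=(acc<<6)|0x19=0x19, pending=2
Byte[2]=8C: continuation. acc=(acc<<6)|0x0C=0x64C, pending=1
Byte[3]=9A: continuation. acc=(acc<<6)|0x1A=0x1931A, pending=0
Byte[4]=EB: 3-byte lead. pending=2, acc=0xB
Byte[5]=AA: continuation. acc=(acc<<6)|0x2A=0x2EA, pending=1
Byte[6]=91: continuation. acc=(acc<<6)|0x11=0xBA91, pending=0
Byte[7]=51: 1-byte. pending=0, acc=0x0
Byte[8]=E2: 3-byte lead. pending=2, acc=0x2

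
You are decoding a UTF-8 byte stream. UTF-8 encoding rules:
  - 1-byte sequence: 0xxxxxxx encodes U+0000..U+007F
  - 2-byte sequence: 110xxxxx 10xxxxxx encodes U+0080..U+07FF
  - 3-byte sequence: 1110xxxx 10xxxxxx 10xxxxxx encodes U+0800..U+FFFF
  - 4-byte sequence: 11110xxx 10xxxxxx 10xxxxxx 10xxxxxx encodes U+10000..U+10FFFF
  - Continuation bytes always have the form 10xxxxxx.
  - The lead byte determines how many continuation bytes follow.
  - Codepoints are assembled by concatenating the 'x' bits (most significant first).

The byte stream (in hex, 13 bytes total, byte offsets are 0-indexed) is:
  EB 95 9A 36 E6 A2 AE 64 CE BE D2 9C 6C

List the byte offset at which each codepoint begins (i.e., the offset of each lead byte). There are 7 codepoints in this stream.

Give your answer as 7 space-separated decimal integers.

Answer: 0 3 4 7 8 10 12

Derivation:
Byte[0]=EB: 3-byte lead, need 2 cont bytes. acc=0xB
Byte[1]=95: continuation. acc=(acc<<6)|0x15=0x2D5
Byte[2]=9A: continuation. acc=(acc<<6)|0x1A=0xB55A
Completed: cp=U+B55A (starts at byte 0)
Byte[3]=36: 1-byte ASCII. cp=U+0036
Byte[4]=E6: 3-byte lead, need 2 cont bytes. acc=0x6
Byte[5]=A2: continuation. acc=(acc<<6)|0x22=0x1A2
Byte[6]=AE: continuation. acc=(acc<<6)|0x2E=0x68AE
Completed: cp=U+68AE (starts at byte 4)
Byte[7]=64: 1-byte ASCII. cp=U+0064
Byte[8]=CE: 2-byte lead, need 1 cont bytes. acc=0xE
Byte[9]=BE: continuation. acc=(acc<<6)|0x3E=0x3BE
Completed: cp=U+03BE (starts at byte 8)
Byte[10]=D2: 2-byte lead, need 1 cont bytes. acc=0x12
Byte[11]=9C: continuation. acc=(acc<<6)|0x1C=0x49C
Completed: cp=U+049C (starts at byte 10)
Byte[12]=6C: 1-byte ASCII. cp=U+006C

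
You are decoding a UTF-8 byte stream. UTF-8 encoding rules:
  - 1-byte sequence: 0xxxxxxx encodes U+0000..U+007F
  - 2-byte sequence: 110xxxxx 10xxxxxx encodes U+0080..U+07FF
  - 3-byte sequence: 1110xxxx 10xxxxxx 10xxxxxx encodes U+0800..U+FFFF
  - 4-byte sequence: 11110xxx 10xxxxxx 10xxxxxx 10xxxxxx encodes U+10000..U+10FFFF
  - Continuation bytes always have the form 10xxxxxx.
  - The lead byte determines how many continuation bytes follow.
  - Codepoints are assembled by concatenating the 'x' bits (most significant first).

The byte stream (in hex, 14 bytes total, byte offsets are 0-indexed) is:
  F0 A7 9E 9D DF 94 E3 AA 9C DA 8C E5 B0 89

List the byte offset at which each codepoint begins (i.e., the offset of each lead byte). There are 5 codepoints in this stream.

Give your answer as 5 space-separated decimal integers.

Answer: 0 4 6 9 11

Derivation:
Byte[0]=F0: 4-byte lead, need 3 cont bytes. acc=0x0
Byte[1]=A7: continuation. acc=(acc<<6)|0x27=0x27
Byte[2]=9E: continuation. acc=(acc<<6)|0x1E=0x9DE
Byte[3]=9D: continuation. acc=(acc<<6)|0x1D=0x2779D
Completed: cp=U+2779D (starts at byte 0)
Byte[4]=DF: 2-byte lead, need 1 cont bytes. acc=0x1F
Byte[5]=94: continuation. acc=(acc<<6)|0x14=0x7D4
Completed: cp=U+07D4 (starts at byte 4)
Byte[6]=E3: 3-byte lead, need 2 cont bytes. acc=0x3
Byte[7]=AA: continuation. acc=(acc<<6)|0x2A=0xEA
Byte[8]=9C: continuation. acc=(acc<<6)|0x1C=0x3A9C
Completed: cp=U+3A9C (starts at byte 6)
Byte[9]=DA: 2-byte lead, need 1 cont bytes. acc=0x1A
Byte[10]=8C: continuation. acc=(acc<<6)|0x0C=0x68C
Completed: cp=U+068C (starts at byte 9)
Byte[11]=E5: 3-byte lead, need 2 cont bytes. acc=0x5
Byte[12]=B0: continuation. acc=(acc<<6)|0x30=0x170
Byte[13]=89: continuation. acc=(acc<<6)|0x09=0x5C09
Completed: cp=U+5C09 (starts at byte 11)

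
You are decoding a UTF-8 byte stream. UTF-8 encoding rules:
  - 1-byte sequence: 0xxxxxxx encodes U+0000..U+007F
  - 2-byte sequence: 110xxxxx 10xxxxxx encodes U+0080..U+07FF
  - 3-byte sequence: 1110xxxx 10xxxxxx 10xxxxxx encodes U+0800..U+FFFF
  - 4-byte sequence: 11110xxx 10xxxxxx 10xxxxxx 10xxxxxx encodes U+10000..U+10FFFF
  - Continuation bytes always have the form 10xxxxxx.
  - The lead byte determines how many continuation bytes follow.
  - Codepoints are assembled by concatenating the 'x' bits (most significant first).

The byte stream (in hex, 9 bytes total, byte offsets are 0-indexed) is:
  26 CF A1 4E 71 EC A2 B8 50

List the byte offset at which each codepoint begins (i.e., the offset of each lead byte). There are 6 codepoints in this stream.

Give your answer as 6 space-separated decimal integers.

Answer: 0 1 3 4 5 8

Derivation:
Byte[0]=26: 1-byte ASCII. cp=U+0026
Byte[1]=CF: 2-byte lead, need 1 cont bytes. acc=0xF
Byte[2]=A1: continuation. acc=(acc<<6)|0x21=0x3E1
Completed: cp=U+03E1 (starts at byte 1)
Byte[3]=4E: 1-byte ASCII. cp=U+004E
Byte[4]=71: 1-byte ASCII. cp=U+0071
Byte[5]=EC: 3-byte lead, need 2 cont bytes. acc=0xC
Byte[6]=A2: continuation. acc=(acc<<6)|0x22=0x322
Byte[7]=B8: continuation. acc=(acc<<6)|0x38=0xC8B8
Completed: cp=U+C8B8 (starts at byte 5)
Byte[8]=50: 1-byte ASCII. cp=U+0050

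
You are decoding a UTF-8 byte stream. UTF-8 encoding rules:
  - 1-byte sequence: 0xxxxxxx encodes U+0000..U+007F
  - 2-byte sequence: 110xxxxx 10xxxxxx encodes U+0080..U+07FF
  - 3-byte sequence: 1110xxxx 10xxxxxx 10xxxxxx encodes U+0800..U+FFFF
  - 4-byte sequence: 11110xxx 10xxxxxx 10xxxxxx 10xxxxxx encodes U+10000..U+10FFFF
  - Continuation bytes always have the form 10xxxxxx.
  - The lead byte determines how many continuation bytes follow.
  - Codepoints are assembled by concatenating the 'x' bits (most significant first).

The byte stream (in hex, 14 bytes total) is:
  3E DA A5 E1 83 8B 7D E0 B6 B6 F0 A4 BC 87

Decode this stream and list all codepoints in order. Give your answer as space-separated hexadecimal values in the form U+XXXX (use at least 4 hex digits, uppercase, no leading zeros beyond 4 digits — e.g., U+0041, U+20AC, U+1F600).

Byte[0]=3E: 1-byte ASCII. cp=U+003E
Byte[1]=DA: 2-byte lead, need 1 cont bytes. acc=0x1A
Byte[2]=A5: continuation. acc=(acc<<6)|0x25=0x6A5
Completed: cp=U+06A5 (starts at byte 1)
Byte[3]=E1: 3-byte lead, need 2 cont bytes. acc=0x1
Byte[4]=83: continuation. acc=(acc<<6)|0x03=0x43
Byte[5]=8B: continuation. acc=(acc<<6)|0x0B=0x10CB
Completed: cp=U+10CB (starts at byte 3)
Byte[6]=7D: 1-byte ASCII. cp=U+007D
Byte[7]=E0: 3-byte lead, need 2 cont bytes. acc=0x0
Byte[8]=B6: continuation. acc=(acc<<6)|0x36=0x36
Byte[9]=B6: continuation. acc=(acc<<6)|0x36=0xDB6
Completed: cp=U+0DB6 (starts at byte 7)
Byte[10]=F0: 4-byte lead, need 3 cont bytes. acc=0x0
Byte[11]=A4: continuation. acc=(acc<<6)|0x24=0x24
Byte[12]=BC: continuation. acc=(acc<<6)|0x3C=0x93C
Byte[13]=87: continuation. acc=(acc<<6)|0x07=0x24F07
Completed: cp=U+24F07 (starts at byte 10)

Answer: U+003E U+06A5 U+10CB U+007D U+0DB6 U+24F07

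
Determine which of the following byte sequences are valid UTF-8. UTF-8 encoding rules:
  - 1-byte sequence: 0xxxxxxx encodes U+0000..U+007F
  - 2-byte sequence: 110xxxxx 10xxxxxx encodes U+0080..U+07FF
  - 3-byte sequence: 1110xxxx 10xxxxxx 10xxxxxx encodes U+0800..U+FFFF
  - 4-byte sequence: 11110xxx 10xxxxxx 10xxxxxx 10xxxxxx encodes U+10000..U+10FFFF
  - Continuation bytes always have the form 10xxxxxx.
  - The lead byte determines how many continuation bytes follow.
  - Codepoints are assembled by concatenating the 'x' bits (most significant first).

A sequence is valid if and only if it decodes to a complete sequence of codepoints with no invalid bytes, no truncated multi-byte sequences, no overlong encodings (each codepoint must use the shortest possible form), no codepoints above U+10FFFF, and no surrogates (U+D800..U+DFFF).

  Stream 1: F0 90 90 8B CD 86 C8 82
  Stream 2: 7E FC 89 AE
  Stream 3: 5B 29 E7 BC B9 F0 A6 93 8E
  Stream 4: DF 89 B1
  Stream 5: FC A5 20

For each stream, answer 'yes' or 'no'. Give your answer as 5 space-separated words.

Answer: yes no yes no no

Derivation:
Stream 1: decodes cleanly. VALID
Stream 2: error at byte offset 1. INVALID
Stream 3: decodes cleanly. VALID
Stream 4: error at byte offset 2. INVALID
Stream 5: error at byte offset 0. INVALID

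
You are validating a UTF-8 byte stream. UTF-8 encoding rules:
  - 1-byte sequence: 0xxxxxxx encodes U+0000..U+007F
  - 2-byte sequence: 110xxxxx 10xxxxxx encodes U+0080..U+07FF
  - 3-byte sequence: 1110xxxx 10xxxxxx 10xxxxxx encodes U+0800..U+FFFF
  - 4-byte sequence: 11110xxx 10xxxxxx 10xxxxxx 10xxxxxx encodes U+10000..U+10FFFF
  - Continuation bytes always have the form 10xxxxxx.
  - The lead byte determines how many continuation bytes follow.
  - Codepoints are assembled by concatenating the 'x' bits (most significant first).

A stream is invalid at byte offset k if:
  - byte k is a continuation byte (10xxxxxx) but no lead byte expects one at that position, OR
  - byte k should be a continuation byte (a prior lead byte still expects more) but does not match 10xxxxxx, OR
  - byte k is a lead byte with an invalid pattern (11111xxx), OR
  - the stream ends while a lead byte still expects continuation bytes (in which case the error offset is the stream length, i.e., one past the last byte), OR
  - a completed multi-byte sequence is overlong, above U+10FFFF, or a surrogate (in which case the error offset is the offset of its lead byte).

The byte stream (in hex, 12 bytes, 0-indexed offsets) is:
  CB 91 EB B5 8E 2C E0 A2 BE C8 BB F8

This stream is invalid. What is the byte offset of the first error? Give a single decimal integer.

Byte[0]=CB: 2-byte lead, need 1 cont bytes. acc=0xB
Byte[1]=91: continuation. acc=(acc<<6)|0x11=0x2D1
Completed: cp=U+02D1 (starts at byte 0)
Byte[2]=EB: 3-byte lead, need 2 cont bytes. acc=0xB
Byte[3]=B5: continuation. acc=(acc<<6)|0x35=0x2F5
Byte[4]=8E: continuation. acc=(acc<<6)|0x0E=0xBD4E
Completed: cp=U+BD4E (starts at byte 2)
Byte[5]=2C: 1-byte ASCII. cp=U+002C
Byte[6]=E0: 3-byte lead, need 2 cont bytes. acc=0x0
Byte[7]=A2: continuation. acc=(acc<<6)|0x22=0x22
Byte[8]=BE: continuation. acc=(acc<<6)|0x3E=0x8BE
Completed: cp=U+08BE (starts at byte 6)
Byte[9]=C8: 2-byte lead, need 1 cont bytes. acc=0x8
Byte[10]=BB: continuation. acc=(acc<<6)|0x3B=0x23B
Completed: cp=U+023B (starts at byte 9)
Byte[11]=F8: INVALID lead byte (not 0xxx/110x/1110/11110)

Answer: 11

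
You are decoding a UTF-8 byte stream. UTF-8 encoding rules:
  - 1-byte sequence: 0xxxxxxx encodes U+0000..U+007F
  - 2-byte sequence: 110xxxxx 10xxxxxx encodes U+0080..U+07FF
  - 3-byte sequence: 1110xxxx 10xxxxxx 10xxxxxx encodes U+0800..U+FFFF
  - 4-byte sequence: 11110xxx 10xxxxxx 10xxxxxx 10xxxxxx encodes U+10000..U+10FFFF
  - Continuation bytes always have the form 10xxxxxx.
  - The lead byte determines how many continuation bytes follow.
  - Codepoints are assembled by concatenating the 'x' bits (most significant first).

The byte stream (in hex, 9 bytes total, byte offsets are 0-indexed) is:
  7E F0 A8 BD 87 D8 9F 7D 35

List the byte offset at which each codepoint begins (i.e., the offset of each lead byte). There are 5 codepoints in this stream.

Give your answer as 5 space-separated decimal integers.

Byte[0]=7E: 1-byte ASCII. cp=U+007E
Byte[1]=F0: 4-byte lead, need 3 cont bytes. acc=0x0
Byte[2]=A8: continuation. acc=(acc<<6)|0x28=0x28
Byte[3]=BD: continuation. acc=(acc<<6)|0x3D=0xA3D
Byte[4]=87: continuation. acc=(acc<<6)|0x07=0x28F47
Completed: cp=U+28F47 (starts at byte 1)
Byte[5]=D8: 2-byte lead, need 1 cont bytes. acc=0x18
Byte[6]=9F: continuation. acc=(acc<<6)|0x1F=0x61F
Completed: cp=U+061F (starts at byte 5)
Byte[7]=7D: 1-byte ASCII. cp=U+007D
Byte[8]=35: 1-byte ASCII. cp=U+0035

Answer: 0 1 5 7 8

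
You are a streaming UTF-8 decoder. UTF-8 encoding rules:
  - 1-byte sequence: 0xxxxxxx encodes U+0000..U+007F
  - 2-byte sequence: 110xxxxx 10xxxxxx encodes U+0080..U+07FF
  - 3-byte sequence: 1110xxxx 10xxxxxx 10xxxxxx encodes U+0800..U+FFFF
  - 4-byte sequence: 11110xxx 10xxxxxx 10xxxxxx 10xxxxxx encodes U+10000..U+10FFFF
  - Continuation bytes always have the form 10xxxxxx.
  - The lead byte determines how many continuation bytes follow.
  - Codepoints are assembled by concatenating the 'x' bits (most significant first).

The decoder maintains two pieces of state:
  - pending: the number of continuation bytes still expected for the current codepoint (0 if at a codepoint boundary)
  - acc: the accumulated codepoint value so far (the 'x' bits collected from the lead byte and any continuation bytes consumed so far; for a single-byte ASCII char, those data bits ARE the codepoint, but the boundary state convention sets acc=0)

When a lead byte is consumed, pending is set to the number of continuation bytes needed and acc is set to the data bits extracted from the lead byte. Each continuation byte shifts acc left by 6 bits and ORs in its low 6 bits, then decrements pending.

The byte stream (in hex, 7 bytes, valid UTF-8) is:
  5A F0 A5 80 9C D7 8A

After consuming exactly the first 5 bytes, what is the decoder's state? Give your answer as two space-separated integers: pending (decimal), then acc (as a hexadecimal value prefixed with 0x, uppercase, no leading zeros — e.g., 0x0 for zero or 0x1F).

Byte[0]=5A: 1-byte. pending=0, acc=0x0
Byte[1]=F0: 4-byte lead. pending=3, acc=0x0
Byte[2]=A5: continuation. acc=(acc<<6)|0x25=0x25, pending=2
Byte[3]=80: continuation. acc=(acc<<6)|0x00=0x940, pending=1
Byte[4]=9C: continuation. acc=(acc<<6)|0x1C=0x2501C, pending=0

Answer: 0 0x2501C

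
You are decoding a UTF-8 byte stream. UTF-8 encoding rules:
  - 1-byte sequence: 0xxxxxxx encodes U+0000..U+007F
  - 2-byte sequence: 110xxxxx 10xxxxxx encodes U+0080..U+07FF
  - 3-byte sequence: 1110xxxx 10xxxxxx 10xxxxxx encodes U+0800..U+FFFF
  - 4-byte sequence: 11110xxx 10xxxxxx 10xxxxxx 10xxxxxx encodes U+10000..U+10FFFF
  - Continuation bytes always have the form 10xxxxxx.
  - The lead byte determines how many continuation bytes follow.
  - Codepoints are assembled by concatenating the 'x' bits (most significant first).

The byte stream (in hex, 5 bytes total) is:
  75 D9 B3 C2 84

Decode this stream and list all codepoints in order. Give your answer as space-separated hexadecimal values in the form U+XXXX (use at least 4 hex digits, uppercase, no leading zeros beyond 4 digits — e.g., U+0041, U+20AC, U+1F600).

Answer: U+0075 U+0673 U+0084

Derivation:
Byte[0]=75: 1-byte ASCII. cp=U+0075
Byte[1]=D9: 2-byte lead, need 1 cont bytes. acc=0x19
Byte[2]=B3: continuation. acc=(acc<<6)|0x33=0x673
Completed: cp=U+0673 (starts at byte 1)
Byte[3]=C2: 2-byte lead, need 1 cont bytes. acc=0x2
Byte[4]=84: continuation. acc=(acc<<6)|0x04=0x84
Completed: cp=U+0084 (starts at byte 3)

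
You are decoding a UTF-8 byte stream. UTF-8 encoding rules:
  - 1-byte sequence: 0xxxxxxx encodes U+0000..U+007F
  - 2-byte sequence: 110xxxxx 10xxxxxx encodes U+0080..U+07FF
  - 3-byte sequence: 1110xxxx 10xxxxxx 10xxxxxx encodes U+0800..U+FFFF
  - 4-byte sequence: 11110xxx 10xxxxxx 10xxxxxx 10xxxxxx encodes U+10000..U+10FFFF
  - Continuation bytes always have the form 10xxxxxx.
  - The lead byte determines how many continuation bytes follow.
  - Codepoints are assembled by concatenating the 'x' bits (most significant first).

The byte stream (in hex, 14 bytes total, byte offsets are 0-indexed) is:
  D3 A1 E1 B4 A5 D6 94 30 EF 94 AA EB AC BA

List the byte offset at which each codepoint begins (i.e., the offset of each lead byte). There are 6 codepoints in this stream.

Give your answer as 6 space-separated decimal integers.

Byte[0]=D3: 2-byte lead, need 1 cont bytes. acc=0x13
Byte[1]=A1: continuation. acc=(acc<<6)|0x21=0x4E1
Completed: cp=U+04E1 (starts at byte 0)
Byte[2]=E1: 3-byte lead, need 2 cont bytes. acc=0x1
Byte[3]=B4: continuation. acc=(acc<<6)|0x34=0x74
Byte[4]=A5: continuation. acc=(acc<<6)|0x25=0x1D25
Completed: cp=U+1D25 (starts at byte 2)
Byte[5]=D6: 2-byte lead, need 1 cont bytes. acc=0x16
Byte[6]=94: continuation. acc=(acc<<6)|0x14=0x594
Completed: cp=U+0594 (starts at byte 5)
Byte[7]=30: 1-byte ASCII. cp=U+0030
Byte[8]=EF: 3-byte lead, need 2 cont bytes. acc=0xF
Byte[9]=94: continuation. acc=(acc<<6)|0x14=0x3D4
Byte[10]=AA: continuation. acc=(acc<<6)|0x2A=0xF52A
Completed: cp=U+F52A (starts at byte 8)
Byte[11]=EB: 3-byte lead, need 2 cont bytes. acc=0xB
Byte[12]=AC: continuation. acc=(acc<<6)|0x2C=0x2EC
Byte[13]=BA: continuation. acc=(acc<<6)|0x3A=0xBB3A
Completed: cp=U+BB3A (starts at byte 11)

Answer: 0 2 5 7 8 11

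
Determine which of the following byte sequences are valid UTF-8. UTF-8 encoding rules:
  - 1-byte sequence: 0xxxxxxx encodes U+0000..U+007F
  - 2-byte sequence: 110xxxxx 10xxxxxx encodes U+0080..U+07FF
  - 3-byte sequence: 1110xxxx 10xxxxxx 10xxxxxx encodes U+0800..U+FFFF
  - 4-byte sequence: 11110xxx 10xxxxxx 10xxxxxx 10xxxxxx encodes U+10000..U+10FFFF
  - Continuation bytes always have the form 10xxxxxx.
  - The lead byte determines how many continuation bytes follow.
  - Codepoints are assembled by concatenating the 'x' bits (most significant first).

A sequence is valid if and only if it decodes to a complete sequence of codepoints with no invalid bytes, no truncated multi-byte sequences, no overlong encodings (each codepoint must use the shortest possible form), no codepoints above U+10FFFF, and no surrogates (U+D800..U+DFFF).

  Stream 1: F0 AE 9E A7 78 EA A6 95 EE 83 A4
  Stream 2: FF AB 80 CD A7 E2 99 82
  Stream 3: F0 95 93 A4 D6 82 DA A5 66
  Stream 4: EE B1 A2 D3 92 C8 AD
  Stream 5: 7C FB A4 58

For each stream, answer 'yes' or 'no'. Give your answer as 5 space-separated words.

Stream 1: decodes cleanly. VALID
Stream 2: error at byte offset 0. INVALID
Stream 3: decodes cleanly. VALID
Stream 4: decodes cleanly. VALID
Stream 5: error at byte offset 1. INVALID

Answer: yes no yes yes no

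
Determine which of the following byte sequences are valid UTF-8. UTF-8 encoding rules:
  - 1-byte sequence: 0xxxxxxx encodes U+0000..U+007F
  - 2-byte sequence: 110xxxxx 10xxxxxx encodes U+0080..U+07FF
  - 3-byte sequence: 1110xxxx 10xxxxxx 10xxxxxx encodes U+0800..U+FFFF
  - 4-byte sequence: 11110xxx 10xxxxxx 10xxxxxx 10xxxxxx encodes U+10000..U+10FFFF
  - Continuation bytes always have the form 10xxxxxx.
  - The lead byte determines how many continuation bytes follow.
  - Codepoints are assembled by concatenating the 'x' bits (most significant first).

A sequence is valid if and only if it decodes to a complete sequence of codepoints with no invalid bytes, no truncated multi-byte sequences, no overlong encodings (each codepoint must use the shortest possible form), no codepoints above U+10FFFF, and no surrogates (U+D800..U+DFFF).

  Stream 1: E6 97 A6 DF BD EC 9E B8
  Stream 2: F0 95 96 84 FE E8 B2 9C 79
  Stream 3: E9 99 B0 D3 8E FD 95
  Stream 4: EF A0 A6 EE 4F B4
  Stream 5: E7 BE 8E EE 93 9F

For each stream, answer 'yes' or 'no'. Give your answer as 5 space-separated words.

Stream 1: decodes cleanly. VALID
Stream 2: error at byte offset 4. INVALID
Stream 3: error at byte offset 5. INVALID
Stream 4: error at byte offset 4. INVALID
Stream 5: decodes cleanly. VALID

Answer: yes no no no yes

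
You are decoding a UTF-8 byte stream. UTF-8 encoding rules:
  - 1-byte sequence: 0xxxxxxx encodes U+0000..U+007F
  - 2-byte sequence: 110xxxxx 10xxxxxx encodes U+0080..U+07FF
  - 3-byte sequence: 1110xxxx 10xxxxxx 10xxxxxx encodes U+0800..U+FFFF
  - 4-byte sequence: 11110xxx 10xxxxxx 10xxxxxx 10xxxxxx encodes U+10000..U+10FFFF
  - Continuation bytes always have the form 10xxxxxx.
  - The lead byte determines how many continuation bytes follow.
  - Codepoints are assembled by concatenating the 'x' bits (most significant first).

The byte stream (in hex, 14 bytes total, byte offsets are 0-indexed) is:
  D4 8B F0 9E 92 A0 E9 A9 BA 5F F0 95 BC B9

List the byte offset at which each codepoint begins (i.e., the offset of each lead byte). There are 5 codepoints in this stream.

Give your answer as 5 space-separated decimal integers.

Answer: 0 2 6 9 10

Derivation:
Byte[0]=D4: 2-byte lead, need 1 cont bytes. acc=0x14
Byte[1]=8B: continuation. acc=(acc<<6)|0x0B=0x50B
Completed: cp=U+050B (starts at byte 0)
Byte[2]=F0: 4-byte lead, need 3 cont bytes. acc=0x0
Byte[3]=9E: continuation. acc=(acc<<6)|0x1E=0x1E
Byte[4]=92: continuation. acc=(acc<<6)|0x12=0x792
Byte[5]=A0: continuation. acc=(acc<<6)|0x20=0x1E4A0
Completed: cp=U+1E4A0 (starts at byte 2)
Byte[6]=E9: 3-byte lead, need 2 cont bytes. acc=0x9
Byte[7]=A9: continuation. acc=(acc<<6)|0x29=0x269
Byte[8]=BA: continuation. acc=(acc<<6)|0x3A=0x9A7A
Completed: cp=U+9A7A (starts at byte 6)
Byte[9]=5F: 1-byte ASCII. cp=U+005F
Byte[10]=F0: 4-byte lead, need 3 cont bytes. acc=0x0
Byte[11]=95: continuation. acc=(acc<<6)|0x15=0x15
Byte[12]=BC: continuation. acc=(acc<<6)|0x3C=0x57C
Byte[13]=B9: continuation. acc=(acc<<6)|0x39=0x15F39
Completed: cp=U+15F39 (starts at byte 10)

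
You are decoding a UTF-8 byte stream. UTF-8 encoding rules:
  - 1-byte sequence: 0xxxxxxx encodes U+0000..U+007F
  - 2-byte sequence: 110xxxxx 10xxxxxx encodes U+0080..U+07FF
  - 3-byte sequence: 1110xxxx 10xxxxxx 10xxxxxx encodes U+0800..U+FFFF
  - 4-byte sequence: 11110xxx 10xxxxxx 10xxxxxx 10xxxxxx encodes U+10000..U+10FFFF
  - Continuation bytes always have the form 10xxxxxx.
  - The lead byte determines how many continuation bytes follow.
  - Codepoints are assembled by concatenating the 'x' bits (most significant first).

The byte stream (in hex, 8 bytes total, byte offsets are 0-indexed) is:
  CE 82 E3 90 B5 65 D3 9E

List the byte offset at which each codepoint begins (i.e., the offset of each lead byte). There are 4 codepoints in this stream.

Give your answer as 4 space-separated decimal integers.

Byte[0]=CE: 2-byte lead, need 1 cont bytes. acc=0xE
Byte[1]=82: continuation. acc=(acc<<6)|0x02=0x382
Completed: cp=U+0382 (starts at byte 0)
Byte[2]=E3: 3-byte lead, need 2 cont bytes. acc=0x3
Byte[3]=90: continuation. acc=(acc<<6)|0x10=0xD0
Byte[4]=B5: continuation. acc=(acc<<6)|0x35=0x3435
Completed: cp=U+3435 (starts at byte 2)
Byte[5]=65: 1-byte ASCII. cp=U+0065
Byte[6]=D3: 2-byte lead, need 1 cont bytes. acc=0x13
Byte[7]=9E: continuation. acc=(acc<<6)|0x1E=0x4DE
Completed: cp=U+04DE (starts at byte 6)

Answer: 0 2 5 6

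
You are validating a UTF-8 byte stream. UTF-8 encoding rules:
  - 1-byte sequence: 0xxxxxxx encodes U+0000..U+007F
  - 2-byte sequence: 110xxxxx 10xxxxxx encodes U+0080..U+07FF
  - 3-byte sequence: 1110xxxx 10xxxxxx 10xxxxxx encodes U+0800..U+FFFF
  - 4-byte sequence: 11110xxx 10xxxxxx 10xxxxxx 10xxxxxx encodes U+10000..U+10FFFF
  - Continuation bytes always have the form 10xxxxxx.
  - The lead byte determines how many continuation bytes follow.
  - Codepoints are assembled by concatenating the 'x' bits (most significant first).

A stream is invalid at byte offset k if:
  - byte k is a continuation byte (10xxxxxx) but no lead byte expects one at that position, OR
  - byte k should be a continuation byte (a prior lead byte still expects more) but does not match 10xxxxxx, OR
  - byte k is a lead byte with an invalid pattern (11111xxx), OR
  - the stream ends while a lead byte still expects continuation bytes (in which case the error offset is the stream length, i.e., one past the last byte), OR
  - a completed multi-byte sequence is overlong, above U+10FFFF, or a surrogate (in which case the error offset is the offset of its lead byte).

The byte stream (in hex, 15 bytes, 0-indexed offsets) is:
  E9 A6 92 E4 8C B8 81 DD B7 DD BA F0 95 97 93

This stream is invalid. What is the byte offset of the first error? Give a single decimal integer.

Answer: 6

Derivation:
Byte[0]=E9: 3-byte lead, need 2 cont bytes. acc=0x9
Byte[1]=A6: continuation. acc=(acc<<6)|0x26=0x266
Byte[2]=92: continuation. acc=(acc<<6)|0x12=0x9992
Completed: cp=U+9992 (starts at byte 0)
Byte[3]=E4: 3-byte lead, need 2 cont bytes. acc=0x4
Byte[4]=8C: continuation. acc=(acc<<6)|0x0C=0x10C
Byte[5]=B8: continuation. acc=(acc<<6)|0x38=0x4338
Completed: cp=U+4338 (starts at byte 3)
Byte[6]=81: INVALID lead byte (not 0xxx/110x/1110/11110)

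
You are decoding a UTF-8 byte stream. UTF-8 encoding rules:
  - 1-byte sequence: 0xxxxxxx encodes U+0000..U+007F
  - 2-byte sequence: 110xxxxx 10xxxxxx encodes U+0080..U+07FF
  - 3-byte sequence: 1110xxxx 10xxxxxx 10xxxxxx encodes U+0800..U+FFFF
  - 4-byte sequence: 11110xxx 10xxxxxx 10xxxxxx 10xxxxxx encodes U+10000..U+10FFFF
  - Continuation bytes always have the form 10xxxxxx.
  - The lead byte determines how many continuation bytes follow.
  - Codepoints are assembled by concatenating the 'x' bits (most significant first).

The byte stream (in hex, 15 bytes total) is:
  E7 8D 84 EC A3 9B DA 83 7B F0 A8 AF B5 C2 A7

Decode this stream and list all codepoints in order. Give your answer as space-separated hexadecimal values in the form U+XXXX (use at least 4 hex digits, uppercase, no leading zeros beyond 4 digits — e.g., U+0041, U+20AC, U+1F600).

Byte[0]=E7: 3-byte lead, need 2 cont bytes. acc=0x7
Byte[1]=8D: continuation. acc=(acc<<6)|0x0D=0x1CD
Byte[2]=84: continuation. acc=(acc<<6)|0x04=0x7344
Completed: cp=U+7344 (starts at byte 0)
Byte[3]=EC: 3-byte lead, need 2 cont bytes. acc=0xC
Byte[4]=A3: continuation. acc=(acc<<6)|0x23=0x323
Byte[5]=9B: continuation. acc=(acc<<6)|0x1B=0xC8DB
Completed: cp=U+C8DB (starts at byte 3)
Byte[6]=DA: 2-byte lead, need 1 cont bytes. acc=0x1A
Byte[7]=83: continuation. acc=(acc<<6)|0x03=0x683
Completed: cp=U+0683 (starts at byte 6)
Byte[8]=7B: 1-byte ASCII. cp=U+007B
Byte[9]=F0: 4-byte lead, need 3 cont bytes. acc=0x0
Byte[10]=A8: continuation. acc=(acc<<6)|0x28=0x28
Byte[11]=AF: continuation. acc=(acc<<6)|0x2F=0xA2F
Byte[12]=B5: continuation. acc=(acc<<6)|0x35=0x28BF5
Completed: cp=U+28BF5 (starts at byte 9)
Byte[13]=C2: 2-byte lead, need 1 cont bytes. acc=0x2
Byte[14]=A7: continuation. acc=(acc<<6)|0x27=0xA7
Completed: cp=U+00A7 (starts at byte 13)

Answer: U+7344 U+C8DB U+0683 U+007B U+28BF5 U+00A7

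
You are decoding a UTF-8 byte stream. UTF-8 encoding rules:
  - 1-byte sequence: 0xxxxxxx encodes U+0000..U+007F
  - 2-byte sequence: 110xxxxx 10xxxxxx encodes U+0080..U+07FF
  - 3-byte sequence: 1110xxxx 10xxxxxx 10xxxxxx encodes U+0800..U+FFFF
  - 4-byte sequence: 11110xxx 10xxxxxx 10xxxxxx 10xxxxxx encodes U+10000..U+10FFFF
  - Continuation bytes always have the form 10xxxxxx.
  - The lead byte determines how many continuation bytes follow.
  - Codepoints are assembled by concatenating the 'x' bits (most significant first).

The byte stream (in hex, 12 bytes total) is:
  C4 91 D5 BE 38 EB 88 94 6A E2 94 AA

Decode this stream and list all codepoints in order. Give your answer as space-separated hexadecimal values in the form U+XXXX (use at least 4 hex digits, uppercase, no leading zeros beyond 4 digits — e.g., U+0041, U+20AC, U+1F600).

Answer: U+0111 U+057E U+0038 U+B214 U+006A U+252A

Derivation:
Byte[0]=C4: 2-byte lead, need 1 cont bytes. acc=0x4
Byte[1]=91: continuation. acc=(acc<<6)|0x11=0x111
Completed: cp=U+0111 (starts at byte 0)
Byte[2]=D5: 2-byte lead, need 1 cont bytes. acc=0x15
Byte[3]=BE: continuation. acc=(acc<<6)|0x3E=0x57E
Completed: cp=U+057E (starts at byte 2)
Byte[4]=38: 1-byte ASCII. cp=U+0038
Byte[5]=EB: 3-byte lead, need 2 cont bytes. acc=0xB
Byte[6]=88: continuation. acc=(acc<<6)|0x08=0x2C8
Byte[7]=94: continuation. acc=(acc<<6)|0x14=0xB214
Completed: cp=U+B214 (starts at byte 5)
Byte[8]=6A: 1-byte ASCII. cp=U+006A
Byte[9]=E2: 3-byte lead, need 2 cont bytes. acc=0x2
Byte[10]=94: continuation. acc=(acc<<6)|0x14=0x94
Byte[11]=AA: continuation. acc=(acc<<6)|0x2A=0x252A
Completed: cp=U+252A (starts at byte 9)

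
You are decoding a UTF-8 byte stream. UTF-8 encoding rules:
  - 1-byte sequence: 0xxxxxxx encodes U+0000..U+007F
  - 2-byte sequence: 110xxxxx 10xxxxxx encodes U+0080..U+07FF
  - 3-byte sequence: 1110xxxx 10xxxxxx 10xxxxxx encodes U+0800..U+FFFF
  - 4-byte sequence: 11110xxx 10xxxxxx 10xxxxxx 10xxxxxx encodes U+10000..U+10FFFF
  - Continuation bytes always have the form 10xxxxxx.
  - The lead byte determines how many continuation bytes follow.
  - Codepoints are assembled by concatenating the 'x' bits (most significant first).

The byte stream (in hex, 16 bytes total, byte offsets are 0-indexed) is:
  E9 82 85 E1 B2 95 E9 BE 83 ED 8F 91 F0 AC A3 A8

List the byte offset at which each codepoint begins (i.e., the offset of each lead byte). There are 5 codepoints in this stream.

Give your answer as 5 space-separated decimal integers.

Answer: 0 3 6 9 12

Derivation:
Byte[0]=E9: 3-byte lead, need 2 cont bytes. acc=0x9
Byte[1]=82: continuation. acc=(acc<<6)|0x02=0x242
Byte[2]=85: continuation. acc=(acc<<6)|0x05=0x9085
Completed: cp=U+9085 (starts at byte 0)
Byte[3]=E1: 3-byte lead, need 2 cont bytes. acc=0x1
Byte[4]=B2: continuation. acc=(acc<<6)|0x32=0x72
Byte[5]=95: continuation. acc=(acc<<6)|0x15=0x1C95
Completed: cp=U+1C95 (starts at byte 3)
Byte[6]=E9: 3-byte lead, need 2 cont bytes. acc=0x9
Byte[7]=BE: continuation. acc=(acc<<6)|0x3E=0x27E
Byte[8]=83: continuation. acc=(acc<<6)|0x03=0x9F83
Completed: cp=U+9F83 (starts at byte 6)
Byte[9]=ED: 3-byte lead, need 2 cont bytes. acc=0xD
Byte[10]=8F: continuation. acc=(acc<<6)|0x0F=0x34F
Byte[11]=91: continuation. acc=(acc<<6)|0x11=0xD3D1
Completed: cp=U+D3D1 (starts at byte 9)
Byte[12]=F0: 4-byte lead, need 3 cont bytes. acc=0x0
Byte[13]=AC: continuation. acc=(acc<<6)|0x2C=0x2C
Byte[14]=A3: continuation. acc=(acc<<6)|0x23=0xB23
Byte[15]=A8: continuation. acc=(acc<<6)|0x28=0x2C8E8
Completed: cp=U+2C8E8 (starts at byte 12)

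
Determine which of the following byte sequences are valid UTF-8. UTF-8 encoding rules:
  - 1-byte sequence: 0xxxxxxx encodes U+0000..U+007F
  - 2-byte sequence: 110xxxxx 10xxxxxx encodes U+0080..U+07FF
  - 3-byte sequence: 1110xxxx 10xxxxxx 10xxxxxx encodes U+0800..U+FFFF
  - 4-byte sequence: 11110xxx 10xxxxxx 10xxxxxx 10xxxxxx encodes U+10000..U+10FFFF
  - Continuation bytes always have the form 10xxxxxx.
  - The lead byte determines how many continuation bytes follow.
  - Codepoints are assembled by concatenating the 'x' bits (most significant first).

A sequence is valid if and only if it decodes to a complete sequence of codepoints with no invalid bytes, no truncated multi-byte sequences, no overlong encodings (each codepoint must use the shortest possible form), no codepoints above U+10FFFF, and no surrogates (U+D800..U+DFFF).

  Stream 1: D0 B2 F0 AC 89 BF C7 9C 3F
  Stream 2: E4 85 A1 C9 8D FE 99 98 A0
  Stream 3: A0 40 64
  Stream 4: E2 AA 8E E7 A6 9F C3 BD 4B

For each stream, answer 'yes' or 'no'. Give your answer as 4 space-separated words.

Answer: yes no no yes

Derivation:
Stream 1: decodes cleanly. VALID
Stream 2: error at byte offset 5. INVALID
Stream 3: error at byte offset 0. INVALID
Stream 4: decodes cleanly. VALID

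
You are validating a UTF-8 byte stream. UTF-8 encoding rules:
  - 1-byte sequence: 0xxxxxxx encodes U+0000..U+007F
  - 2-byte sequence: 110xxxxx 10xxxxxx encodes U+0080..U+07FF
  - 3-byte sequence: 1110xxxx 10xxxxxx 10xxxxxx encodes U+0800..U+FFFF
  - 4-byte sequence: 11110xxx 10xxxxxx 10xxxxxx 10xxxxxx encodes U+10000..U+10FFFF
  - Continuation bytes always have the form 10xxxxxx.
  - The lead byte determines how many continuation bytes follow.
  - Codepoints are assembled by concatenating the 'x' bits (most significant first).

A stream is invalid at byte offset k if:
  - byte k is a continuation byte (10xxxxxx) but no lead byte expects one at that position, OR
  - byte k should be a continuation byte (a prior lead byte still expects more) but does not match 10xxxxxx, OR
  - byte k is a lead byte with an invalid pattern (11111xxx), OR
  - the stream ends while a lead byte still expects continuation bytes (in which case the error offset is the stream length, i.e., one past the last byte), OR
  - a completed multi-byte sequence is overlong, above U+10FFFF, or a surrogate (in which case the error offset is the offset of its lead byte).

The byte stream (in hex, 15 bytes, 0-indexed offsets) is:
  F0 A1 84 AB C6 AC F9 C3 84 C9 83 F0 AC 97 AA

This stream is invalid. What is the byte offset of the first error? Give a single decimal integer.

Answer: 6

Derivation:
Byte[0]=F0: 4-byte lead, need 3 cont bytes. acc=0x0
Byte[1]=A1: continuation. acc=(acc<<6)|0x21=0x21
Byte[2]=84: continuation. acc=(acc<<6)|0x04=0x844
Byte[3]=AB: continuation. acc=(acc<<6)|0x2B=0x2112B
Completed: cp=U+2112B (starts at byte 0)
Byte[4]=C6: 2-byte lead, need 1 cont bytes. acc=0x6
Byte[5]=AC: continuation. acc=(acc<<6)|0x2C=0x1AC
Completed: cp=U+01AC (starts at byte 4)
Byte[6]=F9: INVALID lead byte (not 0xxx/110x/1110/11110)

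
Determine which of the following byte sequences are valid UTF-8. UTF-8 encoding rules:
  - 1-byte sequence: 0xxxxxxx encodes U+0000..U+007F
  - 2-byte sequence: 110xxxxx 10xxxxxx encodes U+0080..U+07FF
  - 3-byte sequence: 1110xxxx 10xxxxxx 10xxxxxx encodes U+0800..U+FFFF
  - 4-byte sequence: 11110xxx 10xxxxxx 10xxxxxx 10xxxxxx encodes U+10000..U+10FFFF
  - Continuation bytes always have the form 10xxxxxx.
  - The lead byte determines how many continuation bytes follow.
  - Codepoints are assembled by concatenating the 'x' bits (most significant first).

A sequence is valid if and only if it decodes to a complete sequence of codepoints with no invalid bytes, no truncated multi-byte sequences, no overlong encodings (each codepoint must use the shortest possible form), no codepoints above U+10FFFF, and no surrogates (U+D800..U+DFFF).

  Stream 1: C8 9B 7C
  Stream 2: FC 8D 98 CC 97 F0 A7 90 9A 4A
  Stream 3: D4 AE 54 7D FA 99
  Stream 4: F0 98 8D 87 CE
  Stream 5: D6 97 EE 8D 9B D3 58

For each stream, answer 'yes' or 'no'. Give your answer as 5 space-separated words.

Answer: yes no no no no

Derivation:
Stream 1: decodes cleanly. VALID
Stream 2: error at byte offset 0. INVALID
Stream 3: error at byte offset 4. INVALID
Stream 4: error at byte offset 5. INVALID
Stream 5: error at byte offset 6. INVALID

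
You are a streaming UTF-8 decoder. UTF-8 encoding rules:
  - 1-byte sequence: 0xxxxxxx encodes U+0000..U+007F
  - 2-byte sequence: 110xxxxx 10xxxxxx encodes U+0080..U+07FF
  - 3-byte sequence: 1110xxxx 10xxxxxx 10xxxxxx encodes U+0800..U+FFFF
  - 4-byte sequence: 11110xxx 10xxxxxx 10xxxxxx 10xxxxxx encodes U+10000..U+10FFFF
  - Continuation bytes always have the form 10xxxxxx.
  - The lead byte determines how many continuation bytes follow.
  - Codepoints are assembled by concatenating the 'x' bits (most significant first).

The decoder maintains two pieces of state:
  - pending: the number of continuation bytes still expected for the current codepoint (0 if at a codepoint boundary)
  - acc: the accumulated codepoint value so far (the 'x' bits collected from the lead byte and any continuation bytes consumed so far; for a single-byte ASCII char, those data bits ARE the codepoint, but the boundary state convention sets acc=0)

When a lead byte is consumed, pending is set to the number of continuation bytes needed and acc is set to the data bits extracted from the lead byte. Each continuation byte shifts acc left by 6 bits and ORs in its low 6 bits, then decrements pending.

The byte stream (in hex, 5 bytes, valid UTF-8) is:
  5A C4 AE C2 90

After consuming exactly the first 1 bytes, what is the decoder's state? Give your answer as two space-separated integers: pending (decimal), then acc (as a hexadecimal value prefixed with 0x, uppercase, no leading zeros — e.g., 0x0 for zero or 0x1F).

Answer: 0 0x0

Derivation:
Byte[0]=5A: 1-byte. pending=0, acc=0x0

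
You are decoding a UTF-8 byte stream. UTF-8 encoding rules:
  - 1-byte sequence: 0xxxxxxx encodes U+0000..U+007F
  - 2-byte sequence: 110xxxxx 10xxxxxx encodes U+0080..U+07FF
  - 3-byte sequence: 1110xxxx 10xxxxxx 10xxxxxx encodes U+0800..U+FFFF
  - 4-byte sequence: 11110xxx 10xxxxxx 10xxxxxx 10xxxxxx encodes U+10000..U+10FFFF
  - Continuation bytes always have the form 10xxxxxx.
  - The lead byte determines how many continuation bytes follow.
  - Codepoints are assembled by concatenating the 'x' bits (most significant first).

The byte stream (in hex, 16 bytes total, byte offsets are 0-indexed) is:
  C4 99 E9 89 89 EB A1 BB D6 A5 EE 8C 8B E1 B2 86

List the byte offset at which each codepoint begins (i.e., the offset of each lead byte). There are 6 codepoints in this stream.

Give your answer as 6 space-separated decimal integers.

Byte[0]=C4: 2-byte lead, need 1 cont bytes. acc=0x4
Byte[1]=99: continuation. acc=(acc<<6)|0x19=0x119
Completed: cp=U+0119 (starts at byte 0)
Byte[2]=E9: 3-byte lead, need 2 cont bytes. acc=0x9
Byte[3]=89: continuation. acc=(acc<<6)|0x09=0x249
Byte[4]=89: continuation. acc=(acc<<6)|0x09=0x9249
Completed: cp=U+9249 (starts at byte 2)
Byte[5]=EB: 3-byte lead, need 2 cont bytes. acc=0xB
Byte[6]=A1: continuation. acc=(acc<<6)|0x21=0x2E1
Byte[7]=BB: continuation. acc=(acc<<6)|0x3B=0xB87B
Completed: cp=U+B87B (starts at byte 5)
Byte[8]=D6: 2-byte lead, need 1 cont bytes. acc=0x16
Byte[9]=A5: continuation. acc=(acc<<6)|0x25=0x5A5
Completed: cp=U+05A5 (starts at byte 8)
Byte[10]=EE: 3-byte lead, need 2 cont bytes. acc=0xE
Byte[11]=8C: continuation. acc=(acc<<6)|0x0C=0x38C
Byte[12]=8B: continuation. acc=(acc<<6)|0x0B=0xE30B
Completed: cp=U+E30B (starts at byte 10)
Byte[13]=E1: 3-byte lead, need 2 cont bytes. acc=0x1
Byte[14]=B2: continuation. acc=(acc<<6)|0x32=0x72
Byte[15]=86: continuation. acc=(acc<<6)|0x06=0x1C86
Completed: cp=U+1C86 (starts at byte 13)

Answer: 0 2 5 8 10 13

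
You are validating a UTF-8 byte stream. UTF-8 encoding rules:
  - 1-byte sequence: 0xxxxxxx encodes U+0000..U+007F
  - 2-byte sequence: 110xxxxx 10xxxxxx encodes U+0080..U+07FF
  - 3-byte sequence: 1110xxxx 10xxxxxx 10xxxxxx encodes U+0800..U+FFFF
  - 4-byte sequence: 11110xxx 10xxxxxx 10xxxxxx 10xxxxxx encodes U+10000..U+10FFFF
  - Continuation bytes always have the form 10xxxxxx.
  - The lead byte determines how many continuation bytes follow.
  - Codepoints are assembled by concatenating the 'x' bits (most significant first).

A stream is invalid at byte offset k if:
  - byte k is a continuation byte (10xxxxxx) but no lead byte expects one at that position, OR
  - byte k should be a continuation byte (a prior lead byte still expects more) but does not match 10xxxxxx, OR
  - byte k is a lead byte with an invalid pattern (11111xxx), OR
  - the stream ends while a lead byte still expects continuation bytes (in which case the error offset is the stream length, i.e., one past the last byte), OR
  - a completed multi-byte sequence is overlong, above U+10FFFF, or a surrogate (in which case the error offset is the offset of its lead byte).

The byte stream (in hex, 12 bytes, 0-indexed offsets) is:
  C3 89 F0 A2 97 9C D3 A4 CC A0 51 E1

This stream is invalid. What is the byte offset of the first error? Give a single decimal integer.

Byte[0]=C3: 2-byte lead, need 1 cont bytes. acc=0x3
Byte[1]=89: continuation. acc=(acc<<6)|0x09=0xC9
Completed: cp=U+00C9 (starts at byte 0)
Byte[2]=F0: 4-byte lead, need 3 cont bytes. acc=0x0
Byte[3]=A2: continuation. acc=(acc<<6)|0x22=0x22
Byte[4]=97: continuation. acc=(acc<<6)|0x17=0x897
Byte[5]=9C: continuation. acc=(acc<<6)|0x1C=0x225DC
Completed: cp=U+225DC (starts at byte 2)
Byte[6]=D3: 2-byte lead, need 1 cont bytes. acc=0x13
Byte[7]=A4: continuation. acc=(acc<<6)|0x24=0x4E4
Completed: cp=U+04E4 (starts at byte 6)
Byte[8]=CC: 2-byte lead, need 1 cont bytes. acc=0xC
Byte[9]=A0: continuation. acc=(acc<<6)|0x20=0x320
Completed: cp=U+0320 (starts at byte 8)
Byte[10]=51: 1-byte ASCII. cp=U+0051
Byte[11]=E1: 3-byte lead, need 2 cont bytes. acc=0x1
Byte[12]: stream ended, expected continuation. INVALID

Answer: 12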